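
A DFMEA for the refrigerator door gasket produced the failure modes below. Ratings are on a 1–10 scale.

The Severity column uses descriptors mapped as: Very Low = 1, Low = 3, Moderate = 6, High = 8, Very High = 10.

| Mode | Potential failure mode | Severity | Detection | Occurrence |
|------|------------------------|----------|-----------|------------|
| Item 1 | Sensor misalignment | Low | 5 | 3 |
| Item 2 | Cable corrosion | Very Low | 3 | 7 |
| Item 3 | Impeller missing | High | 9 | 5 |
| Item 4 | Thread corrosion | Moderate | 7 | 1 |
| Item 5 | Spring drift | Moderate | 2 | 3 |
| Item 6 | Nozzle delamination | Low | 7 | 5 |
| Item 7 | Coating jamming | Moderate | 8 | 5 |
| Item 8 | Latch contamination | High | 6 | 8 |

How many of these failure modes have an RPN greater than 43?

5

RPN = Severity × Occurrence × Detection:
  Item 1: 3 × 3 × 5 = 45
  Item 2: 1 × 7 × 3 = 21
  Item 3: 8 × 5 × 9 = 360
  Item 4: 6 × 1 × 7 = 42
  Item 5: 6 × 3 × 2 = 36
  Item 6: 3 × 5 × 7 = 105
  Item 7: 6 × 5 × 8 = 240
  Item 8: 8 × 8 × 6 = 384
Modes with RPN > 43: Item 1 (45), Item 3 (360), Item 6 (105), Item 7 (240), Item 8 (384) → 5.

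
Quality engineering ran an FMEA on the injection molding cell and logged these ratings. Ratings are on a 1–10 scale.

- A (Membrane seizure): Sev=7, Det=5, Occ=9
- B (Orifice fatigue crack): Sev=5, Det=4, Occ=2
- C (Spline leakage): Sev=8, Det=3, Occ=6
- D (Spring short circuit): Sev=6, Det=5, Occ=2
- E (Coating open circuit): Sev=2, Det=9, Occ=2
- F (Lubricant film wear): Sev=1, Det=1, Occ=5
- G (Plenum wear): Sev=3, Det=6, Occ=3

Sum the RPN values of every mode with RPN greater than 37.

RPN = Severity × Occurrence × Detection:
  A: 7 × 9 × 5 = 315
  B: 5 × 2 × 4 = 40
  C: 8 × 6 × 3 = 144
  D: 6 × 2 × 5 = 60
  E: 2 × 2 × 9 = 36
  F: 1 × 5 × 1 = 5
  G: 3 × 3 × 6 = 54
RPN > 37: A (315), B (40), C (144), D (60), G (54).
Sum: 315 + 40 + 144 + 60 + 54 = 613.

613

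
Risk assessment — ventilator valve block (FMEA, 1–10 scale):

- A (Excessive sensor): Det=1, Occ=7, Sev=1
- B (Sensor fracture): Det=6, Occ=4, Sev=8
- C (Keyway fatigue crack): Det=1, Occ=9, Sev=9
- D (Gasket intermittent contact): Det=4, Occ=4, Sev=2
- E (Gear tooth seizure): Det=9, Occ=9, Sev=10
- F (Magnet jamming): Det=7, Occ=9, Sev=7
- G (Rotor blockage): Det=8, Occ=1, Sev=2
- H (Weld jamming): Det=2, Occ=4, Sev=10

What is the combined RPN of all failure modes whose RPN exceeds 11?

RPN = Severity × Occurrence × Detection:
  A: 1 × 7 × 1 = 7
  B: 8 × 4 × 6 = 192
  C: 9 × 9 × 1 = 81
  D: 2 × 4 × 4 = 32
  E: 10 × 9 × 9 = 810
  F: 7 × 9 × 7 = 441
  G: 2 × 1 × 8 = 16
  H: 10 × 4 × 2 = 80
RPN > 11: B (192), C (81), D (32), E (810), F (441), G (16), H (80).
Sum: 192 + 81 + 32 + 810 + 441 + 16 + 80 = 1652.

1652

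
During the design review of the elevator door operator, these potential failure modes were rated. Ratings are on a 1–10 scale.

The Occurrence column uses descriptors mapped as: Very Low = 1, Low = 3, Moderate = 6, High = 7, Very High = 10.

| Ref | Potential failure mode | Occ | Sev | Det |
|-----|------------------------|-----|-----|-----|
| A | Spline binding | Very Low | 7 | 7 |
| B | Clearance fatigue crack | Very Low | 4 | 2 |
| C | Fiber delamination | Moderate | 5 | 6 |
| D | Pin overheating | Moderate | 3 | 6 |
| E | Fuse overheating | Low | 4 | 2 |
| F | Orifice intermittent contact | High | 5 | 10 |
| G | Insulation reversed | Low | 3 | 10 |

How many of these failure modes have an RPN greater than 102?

RPN = Severity × Occurrence × Detection:
  A: 7 × 1 × 7 = 49
  B: 4 × 1 × 2 = 8
  C: 5 × 6 × 6 = 180
  D: 3 × 6 × 6 = 108
  E: 4 × 3 × 2 = 24
  F: 5 × 7 × 10 = 350
  G: 3 × 3 × 10 = 90
Modes with RPN > 102: C (180), D (108), F (350) → 3.

3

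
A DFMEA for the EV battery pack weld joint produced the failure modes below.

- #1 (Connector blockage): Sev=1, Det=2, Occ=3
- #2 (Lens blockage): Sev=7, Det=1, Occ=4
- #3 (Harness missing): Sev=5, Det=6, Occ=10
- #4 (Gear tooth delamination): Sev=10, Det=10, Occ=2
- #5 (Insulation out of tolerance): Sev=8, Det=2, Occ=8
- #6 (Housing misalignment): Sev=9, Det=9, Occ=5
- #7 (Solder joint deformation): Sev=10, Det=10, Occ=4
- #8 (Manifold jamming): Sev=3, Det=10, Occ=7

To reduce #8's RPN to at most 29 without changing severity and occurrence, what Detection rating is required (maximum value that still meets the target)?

#8: S=3, O=7, D=10 → current RPN = 210.
Fixed product = 21. Need 21 × D ≤ 29, so D ≤ 29/21 = 1.38.
Maximum integer Detection rating = 1 (gives RPN 21; D=2 would give 42 > 29).

1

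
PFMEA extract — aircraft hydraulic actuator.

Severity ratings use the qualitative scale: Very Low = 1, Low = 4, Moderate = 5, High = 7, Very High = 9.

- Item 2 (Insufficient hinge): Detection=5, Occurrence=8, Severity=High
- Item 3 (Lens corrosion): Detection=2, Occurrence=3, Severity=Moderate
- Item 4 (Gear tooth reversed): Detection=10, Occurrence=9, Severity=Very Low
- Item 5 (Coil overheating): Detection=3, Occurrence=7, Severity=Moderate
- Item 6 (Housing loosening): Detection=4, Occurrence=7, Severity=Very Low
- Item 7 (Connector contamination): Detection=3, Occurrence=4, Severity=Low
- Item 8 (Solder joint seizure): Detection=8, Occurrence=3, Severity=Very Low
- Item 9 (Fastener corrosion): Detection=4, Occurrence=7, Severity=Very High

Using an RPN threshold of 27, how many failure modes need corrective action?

7

RPN = Severity × Occurrence × Detection:
  Item 2: 7 × 8 × 5 = 280
  Item 3: 5 × 3 × 2 = 30
  Item 4: 1 × 9 × 10 = 90
  Item 5: 5 × 7 × 3 = 105
  Item 6: 1 × 7 × 4 = 28
  Item 7: 4 × 4 × 3 = 48
  Item 8: 1 × 3 × 8 = 24
  Item 9: 9 × 7 × 4 = 252
Modes with RPN ≥ 27: Item 2 (280), Item 3 (30), Item 4 (90), Item 5 (105), Item 6 (28), Item 7 (48), Item 9 (252) → 7.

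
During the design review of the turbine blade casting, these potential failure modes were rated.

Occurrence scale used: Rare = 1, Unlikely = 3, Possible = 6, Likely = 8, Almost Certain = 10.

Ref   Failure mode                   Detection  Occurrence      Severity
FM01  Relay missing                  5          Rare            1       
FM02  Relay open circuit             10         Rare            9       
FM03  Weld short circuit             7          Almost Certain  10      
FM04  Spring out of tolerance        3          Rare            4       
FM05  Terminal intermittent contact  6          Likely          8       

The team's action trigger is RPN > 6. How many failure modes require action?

RPN = Severity × Occurrence × Detection:
  FM01: 1 × 1 × 5 = 5
  FM02: 9 × 1 × 10 = 90
  FM03: 10 × 10 × 7 = 700
  FM04: 4 × 1 × 3 = 12
  FM05: 8 × 8 × 6 = 384
Modes with RPN > 6: FM02 (90), FM03 (700), FM04 (12), FM05 (384) → 4.

4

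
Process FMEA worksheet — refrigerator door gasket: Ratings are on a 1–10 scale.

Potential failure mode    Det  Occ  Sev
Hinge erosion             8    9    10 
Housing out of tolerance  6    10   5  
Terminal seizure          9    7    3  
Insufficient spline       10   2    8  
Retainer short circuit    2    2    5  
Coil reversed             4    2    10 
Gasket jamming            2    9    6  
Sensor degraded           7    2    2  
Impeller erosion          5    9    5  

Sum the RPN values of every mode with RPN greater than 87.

RPN = Severity × Occurrence × Detection:
  Hinge erosion: 10 × 9 × 8 = 720
  Housing out of tolerance: 5 × 10 × 6 = 300
  Terminal seizure: 3 × 7 × 9 = 189
  Insufficient spline: 8 × 2 × 10 = 160
  Retainer short circuit: 5 × 2 × 2 = 20
  Coil reversed: 10 × 2 × 4 = 80
  Gasket jamming: 6 × 9 × 2 = 108
  Sensor degraded: 2 × 2 × 7 = 28
  Impeller erosion: 5 × 9 × 5 = 225
RPN > 87: Hinge erosion (720), Housing out of tolerance (300), Terminal seizure (189), Insufficient spline (160), Gasket jamming (108), Impeller erosion (225).
Sum: 720 + 300 + 189 + 160 + 108 + 225 = 1702.

1702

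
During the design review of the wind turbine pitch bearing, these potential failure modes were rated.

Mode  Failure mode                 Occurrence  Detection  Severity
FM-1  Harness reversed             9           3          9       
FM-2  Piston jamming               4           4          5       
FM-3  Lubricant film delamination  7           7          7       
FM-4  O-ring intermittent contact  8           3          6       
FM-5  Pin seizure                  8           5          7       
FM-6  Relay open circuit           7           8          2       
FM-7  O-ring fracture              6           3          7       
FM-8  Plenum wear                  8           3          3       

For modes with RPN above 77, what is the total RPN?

1328

RPN = Severity × Occurrence × Detection:
  FM-1: 9 × 9 × 3 = 243
  FM-2: 5 × 4 × 4 = 80
  FM-3: 7 × 7 × 7 = 343
  FM-4: 6 × 8 × 3 = 144
  FM-5: 7 × 8 × 5 = 280
  FM-6: 2 × 7 × 8 = 112
  FM-7: 7 × 6 × 3 = 126
  FM-8: 3 × 8 × 3 = 72
RPN > 77: FM-1 (243), FM-2 (80), FM-3 (343), FM-4 (144), FM-5 (280), FM-6 (112), FM-7 (126).
Sum: 243 + 80 + 343 + 144 + 280 + 112 + 126 = 1328.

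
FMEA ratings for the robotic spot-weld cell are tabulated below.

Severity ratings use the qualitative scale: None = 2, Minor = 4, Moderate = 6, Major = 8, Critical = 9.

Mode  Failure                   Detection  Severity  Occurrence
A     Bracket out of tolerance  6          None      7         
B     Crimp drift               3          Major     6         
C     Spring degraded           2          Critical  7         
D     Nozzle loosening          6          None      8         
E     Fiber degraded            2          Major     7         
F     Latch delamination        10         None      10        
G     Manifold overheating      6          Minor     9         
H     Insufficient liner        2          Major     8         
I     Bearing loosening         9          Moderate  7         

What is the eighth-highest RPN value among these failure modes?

96

RPN = Severity × Occurrence × Detection:
  A: 2 × 7 × 6 = 84
  B: 8 × 6 × 3 = 144
  C: 9 × 7 × 2 = 126
  D: 2 × 8 × 6 = 96
  E: 8 × 7 × 2 = 112
  F: 2 × 10 × 10 = 200
  G: 4 × 9 × 6 = 216
  H: 8 × 8 × 2 = 128
  I: 6 × 7 × 9 = 378
Sorted descending: 378, 216, 200, 144, 128, 126, 112, 96, 84.
The eighth-highest RPN is 96 (D).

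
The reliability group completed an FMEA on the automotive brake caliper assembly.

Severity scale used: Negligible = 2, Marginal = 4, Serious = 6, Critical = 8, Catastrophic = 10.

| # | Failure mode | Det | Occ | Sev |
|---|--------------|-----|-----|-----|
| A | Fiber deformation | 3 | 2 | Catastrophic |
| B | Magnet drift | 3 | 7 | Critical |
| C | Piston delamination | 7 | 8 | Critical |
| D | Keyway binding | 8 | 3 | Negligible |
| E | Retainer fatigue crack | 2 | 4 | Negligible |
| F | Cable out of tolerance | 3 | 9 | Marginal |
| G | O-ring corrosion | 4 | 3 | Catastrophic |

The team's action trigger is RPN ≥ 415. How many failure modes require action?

RPN = Severity × Occurrence × Detection:
  A: 10 × 2 × 3 = 60
  B: 8 × 7 × 3 = 168
  C: 8 × 8 × 7 = 448
  D: 2 × 3 × 8 = 48
  E: 2 × 4 × 2 = 16
  F: 4 × 9 × 3 = 108
  G: 10 × 3 × 4 = 120
Modes with RPN ≥ 415: C (448) → 1.

1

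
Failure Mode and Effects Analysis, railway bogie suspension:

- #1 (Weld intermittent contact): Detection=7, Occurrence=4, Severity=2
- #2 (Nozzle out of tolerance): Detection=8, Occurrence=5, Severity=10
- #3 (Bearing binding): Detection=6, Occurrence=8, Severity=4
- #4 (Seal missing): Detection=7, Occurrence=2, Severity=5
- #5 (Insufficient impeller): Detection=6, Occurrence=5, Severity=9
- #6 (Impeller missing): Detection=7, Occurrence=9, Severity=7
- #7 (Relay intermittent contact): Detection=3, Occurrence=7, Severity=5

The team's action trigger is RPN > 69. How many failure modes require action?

RPN = Severity × Occurrence × Detection:
  #1: 2 × 4 × 7 = 56
  #2: 10 × 5 × 8 = 400
  #3: 4 × 8 × 6 = 192
  #4: 5 × 2 × 7 = 70
  #5: 9 × 5 × 6 = 270
  #6: 7 × 9 × 7 = 441
  #7: 5 × 7 × 3 = 105
Modes with RPN > 69: #2 (400), #3 (192), #4 (70), #5 (270), #6 (441), #7 (105) → 6.

6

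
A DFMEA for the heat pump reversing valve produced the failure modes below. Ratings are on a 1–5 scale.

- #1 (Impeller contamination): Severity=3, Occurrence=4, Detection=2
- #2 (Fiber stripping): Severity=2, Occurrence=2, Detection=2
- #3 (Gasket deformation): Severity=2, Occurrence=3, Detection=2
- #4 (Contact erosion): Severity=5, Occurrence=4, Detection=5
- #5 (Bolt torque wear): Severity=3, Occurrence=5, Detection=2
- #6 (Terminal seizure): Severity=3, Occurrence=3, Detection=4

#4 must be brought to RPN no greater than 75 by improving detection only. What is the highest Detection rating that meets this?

#4: S=5, O=4, D=5 → current RPN = 100.
Fixed product = 20. Need 20 × D ≤ 75, so D ≤ 75/20 = 3.75.
Maximum integer Detection rating = 3 (gives RPN 60; D=4 would give 80 > 75).

3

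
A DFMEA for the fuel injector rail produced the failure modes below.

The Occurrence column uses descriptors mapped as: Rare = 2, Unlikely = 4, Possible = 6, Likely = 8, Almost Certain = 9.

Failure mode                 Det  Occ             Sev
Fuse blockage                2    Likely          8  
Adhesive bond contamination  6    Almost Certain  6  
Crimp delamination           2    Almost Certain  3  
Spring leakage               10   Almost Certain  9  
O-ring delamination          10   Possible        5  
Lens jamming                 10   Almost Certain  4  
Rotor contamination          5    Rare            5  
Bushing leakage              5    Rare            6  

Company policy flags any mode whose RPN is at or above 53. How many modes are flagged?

7

RPN = Severity × Occurrence × Detection:
  Fuse blockage: 8 × 8 × 2 = 128
  Adhesive bond contamination: 6 × 9 × 6 = 324
  Crimp delamination: 3 × 9 × 2 = 54
  Spring leakage: 9 × 9 × 10 = 810
  O-ring delamination: 5 × 6 × 10 = 300
  Lens jamming: 4 × 9 × 10 = 360
  Rotor contamination: 5 × 2 × 5 = 50
  Bushing leakage: 6 × 2 × 5 = 60
Modes with RPN ≥ 53: Fuse blockage (128), Adhesive bond contamination (324), Crimp delamination (54), Spring leakage (810), O-ring delamination (300), Lens jamming (360), Bushing leakage (60) → 7.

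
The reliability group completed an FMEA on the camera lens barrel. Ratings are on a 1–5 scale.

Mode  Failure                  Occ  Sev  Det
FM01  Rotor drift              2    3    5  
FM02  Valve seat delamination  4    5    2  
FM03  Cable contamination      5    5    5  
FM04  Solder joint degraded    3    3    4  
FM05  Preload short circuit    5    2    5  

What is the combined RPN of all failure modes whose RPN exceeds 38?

RPN = Severity × Occurrence × Detection:
  FM01: 3 × 2 × 5 = 30
  FM02: 5 × 4 × 2 = 40
  FM03: 5 × 5 × 5 = 125
  FM04: 3 × 3 × 4 = 36
  FM05: 2 × 5 × 5 = 50
RPN > 38: FM02 (40), FM03 (125), FM05 (50).
Sum: 40 + 125 + 50 = 215.

215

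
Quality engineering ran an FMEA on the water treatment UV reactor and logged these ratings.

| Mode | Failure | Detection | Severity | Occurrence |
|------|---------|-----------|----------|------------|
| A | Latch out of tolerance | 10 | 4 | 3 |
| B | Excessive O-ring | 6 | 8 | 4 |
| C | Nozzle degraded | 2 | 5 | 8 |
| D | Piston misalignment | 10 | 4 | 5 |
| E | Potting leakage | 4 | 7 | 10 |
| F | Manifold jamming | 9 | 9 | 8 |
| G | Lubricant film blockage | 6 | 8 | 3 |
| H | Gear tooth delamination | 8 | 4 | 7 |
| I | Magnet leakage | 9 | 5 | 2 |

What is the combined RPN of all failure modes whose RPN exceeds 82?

1898

RPN = Severity × Occurrence × Detection:
  A: 4 × 3 × 10 = 120
  B: 8 × 4 × 6 = 192
  C: 5 × 8 × 2 = 80
  D: 4 × 5 × 10 = 200
  E: 7 × 10 × 4 = 280
  F: 9 × 8 × 9 = 648
  G: 8 × 3 × 6 = 144
  H: 4 × 7 × 8 = 224
  I: 5 × 2 × 9 = 90
RPN > 82: A (120), B (192), D (200), E (280), F (648), G (144), H (224), I (90).
Sum: 120 + 192 + 200 + 280 + 648 + 144 + 224 + 90 = 1898.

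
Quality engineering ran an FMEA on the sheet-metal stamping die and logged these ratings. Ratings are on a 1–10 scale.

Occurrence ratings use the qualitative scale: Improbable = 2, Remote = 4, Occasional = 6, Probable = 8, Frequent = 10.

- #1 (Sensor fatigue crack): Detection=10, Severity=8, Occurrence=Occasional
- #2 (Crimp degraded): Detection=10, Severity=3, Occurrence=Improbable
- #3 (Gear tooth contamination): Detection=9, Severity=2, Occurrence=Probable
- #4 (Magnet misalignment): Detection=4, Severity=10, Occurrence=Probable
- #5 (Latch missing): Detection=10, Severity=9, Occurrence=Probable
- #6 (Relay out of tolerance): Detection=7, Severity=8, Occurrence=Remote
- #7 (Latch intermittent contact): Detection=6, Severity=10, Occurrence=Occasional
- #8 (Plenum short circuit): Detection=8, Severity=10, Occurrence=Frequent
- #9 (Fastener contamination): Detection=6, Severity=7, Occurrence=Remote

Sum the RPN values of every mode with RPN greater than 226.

RPN = Severity × Occurrence × Detection:
  #1: 8 × 6 × 10 = 480
  #2: 3 × 2 × 10 = 60
  #3: 2 × 8 × 9 = 144
  #4: 10 × 8 × 4 = 320
  #5: 9 × 8 × 10 = 720
  #6: 8 × 4 × 7 = 224
  #7: 10 × 6 × 6 = 360
  #8: 10 × 10 × 8 = 800
  #9: 7 × 4 × 6 = 168
RPN > 226: #1 (480), #4 (320), #5 (720), #7 (360), #8 (800).
Sum: 480 + 320 + 720 + 360 + 800 = 2680.

2680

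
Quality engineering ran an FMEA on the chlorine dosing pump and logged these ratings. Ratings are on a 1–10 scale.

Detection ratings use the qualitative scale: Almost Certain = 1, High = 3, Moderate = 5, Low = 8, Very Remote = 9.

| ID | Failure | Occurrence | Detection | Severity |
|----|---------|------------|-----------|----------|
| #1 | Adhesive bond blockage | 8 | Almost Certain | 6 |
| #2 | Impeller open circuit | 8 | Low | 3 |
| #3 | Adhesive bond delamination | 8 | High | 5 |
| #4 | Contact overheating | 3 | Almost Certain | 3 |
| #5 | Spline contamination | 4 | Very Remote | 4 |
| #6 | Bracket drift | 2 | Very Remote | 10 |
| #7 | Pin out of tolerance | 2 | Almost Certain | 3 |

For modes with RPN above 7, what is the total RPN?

RPN = Severity × Occurrence × Detection:
  #1: 6 × 8 × 1 = 48
  #2: 3 × 8 × 8 = 192
  #3: 5 × 8 × 3 = 120
  #4: 3 × 3 × 1 = 9
  #5: 4 × 4 × 9 = 144
  #6: 10 × 2 × 9 = 180
  #7: 3 × 2 × 1 = 6
RPN > 7: #1 (48), #2 (192), #3 (120), #4 (9), #5 (144), #6 (180).
Sum: 48 + 192 + 120 + 9 + 144 + 180 = 693.

693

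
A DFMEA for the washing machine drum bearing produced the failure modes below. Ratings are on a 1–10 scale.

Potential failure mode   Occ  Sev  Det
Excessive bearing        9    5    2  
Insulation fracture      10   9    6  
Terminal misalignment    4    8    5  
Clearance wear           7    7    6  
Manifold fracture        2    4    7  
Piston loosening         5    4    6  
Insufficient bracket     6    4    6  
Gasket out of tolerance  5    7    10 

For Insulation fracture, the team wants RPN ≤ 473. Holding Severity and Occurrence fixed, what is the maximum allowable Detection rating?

Insulation fracture: S=9, O=10, D=6 → current RPN = 540.
Fixed product = 90. Need 90 × D ≤ 473, so D ≤ 473/90 = 5.26.
Maximum integer Detection rating = 5 (gives RPN 450; D=6 would give 540 > 473).

5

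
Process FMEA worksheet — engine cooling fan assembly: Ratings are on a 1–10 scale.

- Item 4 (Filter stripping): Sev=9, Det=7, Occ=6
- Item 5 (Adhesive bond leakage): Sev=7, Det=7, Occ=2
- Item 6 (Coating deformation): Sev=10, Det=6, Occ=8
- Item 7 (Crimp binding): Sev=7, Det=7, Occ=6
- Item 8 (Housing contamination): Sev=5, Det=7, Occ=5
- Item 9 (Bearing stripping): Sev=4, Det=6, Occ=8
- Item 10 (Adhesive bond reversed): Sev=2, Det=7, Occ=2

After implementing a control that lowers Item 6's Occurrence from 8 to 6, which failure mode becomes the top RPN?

RPN = Severity × Occurrence × Detection:
  Item 4: 9 × 6 × 7 = 378
  Item 5: 7 × 2 × 7 = 98
  Item 6: 10 × 8 × 6 = 480
  Item 7: 7 × 6 × 7 = 294
  Item 8: 5 × 5 × 7 = 175
  Item 9: 4 × 8 × 6 = 192
  Item 10: 2 × 2 × 7 = 28
After action: Item 6 → 10 × 6 × 6 = 360.
Revised RPNs: Item 4=378, Item 6=360, Item 7=294, Item 9=192, Item 8=175, Item 5=98, Item 10=28.
Highest is now Item 4 (378).

Item 4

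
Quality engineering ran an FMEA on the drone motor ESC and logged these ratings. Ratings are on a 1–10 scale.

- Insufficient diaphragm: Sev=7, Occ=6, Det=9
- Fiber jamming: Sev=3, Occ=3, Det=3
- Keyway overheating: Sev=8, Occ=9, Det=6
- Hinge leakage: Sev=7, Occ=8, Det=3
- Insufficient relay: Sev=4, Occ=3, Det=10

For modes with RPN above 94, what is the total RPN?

1098

RPN = Severity × Occurrence × Detection:
  Insufficient diaphragm: 7 × 6 × 9 = 378
  Fiber jamming: 3 × 3 × 3 = 27
  Keyway overheating: 8 × 9 × 6 = 432
  Hinge leakage: 7 × 8 × 3 = 168
  Insufficient relay: 4 × 3 × 10 = 120
RPN > 94: Insufficient diaphragm (378), Keyway overheating (432), Hinge leakage (168), Insufficient relay (120).
Sum: 378 + 432 + 168 + 120 = 1098.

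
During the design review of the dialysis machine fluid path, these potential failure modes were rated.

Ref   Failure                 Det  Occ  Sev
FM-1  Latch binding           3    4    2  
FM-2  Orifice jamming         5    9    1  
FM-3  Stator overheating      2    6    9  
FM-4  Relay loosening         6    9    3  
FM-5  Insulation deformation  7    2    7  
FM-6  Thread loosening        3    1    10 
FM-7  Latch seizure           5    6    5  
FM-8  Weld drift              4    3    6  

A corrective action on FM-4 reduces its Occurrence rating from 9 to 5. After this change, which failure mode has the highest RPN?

FM-7

RPN = Severity × Occurrence × Detection:
  FM-1: 2 × 4 × 3 = 24
  FM-2: 1 × 9 × 5 = 45
  FM-3: 9 × 6 × 2 = 108
  FM-4: 3 × 9 × 6 = 162
  FM-5: 7 × 2 × 7 = 98
  FM-6: 10 × 1 × 3 = 30
  FM-7: 5 × 6 × 5 = 150
  FM-8: 6 × 3 × 4 = 72
After action: FM-4 → 3 × 5 × 6 = 90.
Revised RPNs: FM-7=150, FM-3=108, FM-5=98, FM-4=90, FM-8=72, FM-2=45, FM-6=30, FM-1=24.
Highest is now FM-7 (150).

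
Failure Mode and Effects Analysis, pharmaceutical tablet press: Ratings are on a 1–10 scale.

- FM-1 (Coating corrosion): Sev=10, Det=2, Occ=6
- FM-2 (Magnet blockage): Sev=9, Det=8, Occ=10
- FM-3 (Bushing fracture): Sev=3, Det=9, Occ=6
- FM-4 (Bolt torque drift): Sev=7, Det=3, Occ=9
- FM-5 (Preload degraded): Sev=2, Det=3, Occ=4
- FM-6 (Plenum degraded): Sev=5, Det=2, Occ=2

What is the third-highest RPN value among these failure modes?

RPN = Severity × Occurrence × Detection:
  FM-1: 10 × 6 × 2 = 120
  FM-2: 9 × 10 × 8 = 720
  FM-3: 3 × 6 × 9 = 162
  FM-4: 7 × 9 × 3 = 189
  FM-5: 2 × 4 × 3 = 24
  FM-6: 5 × 2 × 2 = 20
Sorted descending: 720, 189, 162, 120, 24, 20.
The third-highest RPN is 162 (FM-3).

162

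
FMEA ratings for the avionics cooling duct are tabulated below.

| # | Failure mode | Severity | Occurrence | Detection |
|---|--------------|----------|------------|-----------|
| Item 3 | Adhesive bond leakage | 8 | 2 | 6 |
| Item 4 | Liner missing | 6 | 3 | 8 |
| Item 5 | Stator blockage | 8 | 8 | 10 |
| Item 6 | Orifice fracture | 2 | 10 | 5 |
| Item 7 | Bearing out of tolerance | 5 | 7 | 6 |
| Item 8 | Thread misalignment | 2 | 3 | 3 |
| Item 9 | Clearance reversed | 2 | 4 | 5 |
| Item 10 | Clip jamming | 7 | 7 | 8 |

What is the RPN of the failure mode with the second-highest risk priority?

392

RPN = Severity × Occurrence × Detection:
  Item 3: 8 × 2 × 6 = 96
  Item 4: 6 × 3 × 8 = 144
  Item 5: 8 × 8 × 10 = 640
  Item 6: 2 × 10 × 5 = 100
  Item 7: 5 × 7 × 6 = 210
  Item 8: 2 × 3 × 3 = 18
  Item 9: 2 × 4 × 5 = 40
  Item 10: 7 × 7 × 8 = 392
Sorted descending: 640, 392, 210, 144, 100, 96, 40, 18.
The second-highest RPN is 392 (Item 10).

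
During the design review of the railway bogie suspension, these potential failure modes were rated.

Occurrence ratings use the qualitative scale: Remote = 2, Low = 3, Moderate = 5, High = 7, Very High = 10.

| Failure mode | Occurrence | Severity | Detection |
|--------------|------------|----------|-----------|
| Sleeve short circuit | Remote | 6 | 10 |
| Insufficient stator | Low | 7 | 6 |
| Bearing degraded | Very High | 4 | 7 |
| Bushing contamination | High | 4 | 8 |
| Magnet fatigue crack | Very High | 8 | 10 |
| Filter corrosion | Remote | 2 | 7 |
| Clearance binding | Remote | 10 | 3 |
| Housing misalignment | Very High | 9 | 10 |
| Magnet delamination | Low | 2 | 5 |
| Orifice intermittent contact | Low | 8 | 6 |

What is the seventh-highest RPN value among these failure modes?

120

RPN = Severity × Occurrence × Detection:
  Sleeve short circuit: 6 × 2 × 10 = 120
  Insufficient stator: 7 × 3 × 6 = 126
  Bearing degraded: 4 × 10 × 7 = 280
  Bushing contamination: 4 × 7 × 8 = 224
  Magnet fatigue crack: 8 × 10 × 10 = 800
  Filter corrosion: 2 × 2 × 7 = 28
  Clearance binding: 10 × 2 × 3 = 60
  Housing misalignment: 9 × 10 × 10 = 900
  Magnet delamination: 2 × 3 × 5 = 30
  Orifice intermittent contact: 8 × 3 × 6 = 144
Sorted descending: 900, 800, 280, 224, 144, 126, 120, 60, 30, 28.
The seventh-highest RPN is 120 (Sleeve short circuit).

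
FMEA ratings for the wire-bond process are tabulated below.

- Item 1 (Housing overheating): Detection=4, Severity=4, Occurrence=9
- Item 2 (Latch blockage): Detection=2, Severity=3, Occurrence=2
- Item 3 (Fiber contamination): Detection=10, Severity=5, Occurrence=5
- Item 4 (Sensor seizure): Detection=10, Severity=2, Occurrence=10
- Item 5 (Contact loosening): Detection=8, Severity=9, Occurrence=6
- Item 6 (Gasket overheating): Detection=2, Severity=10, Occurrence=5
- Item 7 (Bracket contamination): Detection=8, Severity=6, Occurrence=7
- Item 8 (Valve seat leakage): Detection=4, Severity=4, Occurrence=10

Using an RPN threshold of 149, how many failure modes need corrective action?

RPN = Severity × Occurrence × Detection:
  Item 1: 4 × 9 × 4 = 144
  Item 2: 3 × 2 × 2 = 12
  Item 3: 5 × 5 × 10 = 250
  Item 4: 2 × 10 × 10 = 200
  Item 5: 9 × 6 × 8 = 432
  Item 6: 10 × 5 × 2 = 100
  Item 7: 6 × 7 × 8 = 336
  Item 8: 4 × 10 × 4 = 160
Modes with RPN ≥ 149: Item 3 (250), Item 4 (200), Item 5 (432), Item 7 (336), Item 8 (160) → 5.

5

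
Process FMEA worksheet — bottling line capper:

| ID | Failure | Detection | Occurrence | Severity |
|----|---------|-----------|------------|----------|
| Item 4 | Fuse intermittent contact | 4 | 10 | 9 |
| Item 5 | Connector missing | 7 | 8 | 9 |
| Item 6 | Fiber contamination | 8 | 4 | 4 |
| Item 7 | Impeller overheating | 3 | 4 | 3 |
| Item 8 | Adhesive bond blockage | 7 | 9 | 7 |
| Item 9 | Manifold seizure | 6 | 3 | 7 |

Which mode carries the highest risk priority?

Item 5

RPN = Severity × Occurrence × Detection:
  Item 4: 9 × 10 × 4 = 360
  Item 5: 9 × 8 × 7 = 504
  Item 6: 4 × 4 × 8 = 128
  Item 7: 3 × 4 × 3 = 36
  Item 8: 7 × 9 × 7 = 441
  Item 9: 7 × 3 × 6 = 126
Highest RPN is 504 → Item 5.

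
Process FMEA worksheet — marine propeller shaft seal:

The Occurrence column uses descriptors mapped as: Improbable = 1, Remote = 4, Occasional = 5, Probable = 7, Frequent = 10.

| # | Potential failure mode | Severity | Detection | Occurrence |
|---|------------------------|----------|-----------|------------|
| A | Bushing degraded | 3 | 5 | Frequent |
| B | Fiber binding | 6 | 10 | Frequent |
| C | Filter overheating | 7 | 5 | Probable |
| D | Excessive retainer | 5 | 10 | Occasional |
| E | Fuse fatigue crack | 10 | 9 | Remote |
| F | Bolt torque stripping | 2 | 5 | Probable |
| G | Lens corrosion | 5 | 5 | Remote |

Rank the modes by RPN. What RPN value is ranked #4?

RPN = Severity × Occurrence × Detection:
  A: 3 × 10 × 5 = 150
  B: 6 × 10 × 10 = 600
  C: 7 × 7 × 5 = 245
  D: 5 × 5 × 10 = 250
  E: 10 × 4 × 9 = 360
  F: 2 × 7 × 5 = 70
  G: 5 × 4 × 5 = 100
Sorted descending: 600, 360, 250, 245, 150, 100, 70.
The fourth-highest RPN is 245 (C).

245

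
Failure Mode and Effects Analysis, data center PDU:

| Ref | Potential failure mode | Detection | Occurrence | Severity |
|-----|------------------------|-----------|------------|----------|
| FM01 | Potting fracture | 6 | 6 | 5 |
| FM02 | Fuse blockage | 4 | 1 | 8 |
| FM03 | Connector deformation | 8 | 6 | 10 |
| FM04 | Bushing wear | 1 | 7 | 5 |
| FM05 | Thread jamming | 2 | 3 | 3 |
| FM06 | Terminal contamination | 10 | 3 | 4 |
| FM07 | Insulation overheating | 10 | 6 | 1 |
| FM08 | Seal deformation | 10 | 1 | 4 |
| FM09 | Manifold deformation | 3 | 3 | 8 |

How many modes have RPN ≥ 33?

RPN = Severity × Occurrence × Detection:
  FM01: 5 × 6 × 6 = 180
  FM02: 8 × 1 × 4 = 32
  FM03: 10 × 6 × 8 = 480
  FM04: 5 × 7 × 1 = 35
  FM05: 3 × 3 × 2 = 18
  FM06: 4 × 3 × 10 = 120
  FM07: 1 × 6 × 10 = 60
  FM08: 4 × 1 × 10 = 40
  FM09: 8 × 3 × 3 = 72
Modes with RPN ≥ 33: FM01 (180), FM03 (480), FM04 (35), FM06 (120), FM07 (60), FM08 (40), FM09 (72) → 7.

7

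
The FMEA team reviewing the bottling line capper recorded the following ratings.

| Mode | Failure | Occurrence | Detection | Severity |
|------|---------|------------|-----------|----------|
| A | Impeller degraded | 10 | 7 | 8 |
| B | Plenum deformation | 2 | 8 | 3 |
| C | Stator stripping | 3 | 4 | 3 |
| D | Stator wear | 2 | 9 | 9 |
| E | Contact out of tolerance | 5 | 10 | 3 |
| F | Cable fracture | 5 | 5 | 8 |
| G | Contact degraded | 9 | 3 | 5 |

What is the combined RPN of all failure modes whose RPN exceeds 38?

RPN = Severity × Occurrence × Detection:
  A: 8 × 10 × 7 = 560
  B: 3 × 2 × 8 = 48
  C: 3 × 3 × 4 = 36
  D: 9 × 2 × 9 = 162
  E: 3 × 5 × 10 = 150
  F: 8 × 5 × 5 = 200
  G: 5 × 9 × 3 = 135
RPN > 38: A (560), B (48), D (162), E (150), F (200), G (135).
Sum: 560 + 48 + 162 + 150 + 200 + 135 = 1255.

1255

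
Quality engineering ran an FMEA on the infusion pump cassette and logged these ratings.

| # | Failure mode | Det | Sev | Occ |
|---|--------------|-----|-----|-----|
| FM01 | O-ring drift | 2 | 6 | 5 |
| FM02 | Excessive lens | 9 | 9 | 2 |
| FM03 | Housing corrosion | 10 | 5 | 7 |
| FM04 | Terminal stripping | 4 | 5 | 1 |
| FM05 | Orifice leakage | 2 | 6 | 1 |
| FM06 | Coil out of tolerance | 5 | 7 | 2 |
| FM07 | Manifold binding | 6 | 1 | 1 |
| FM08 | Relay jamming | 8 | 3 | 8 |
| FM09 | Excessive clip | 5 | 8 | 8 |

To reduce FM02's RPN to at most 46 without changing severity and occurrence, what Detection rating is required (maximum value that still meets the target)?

2

FM02: S=9, O=2, D=9 → current RPN = 162.
Fixed product = 18. Need 18 × D ≤ 46, so D ≤ 46/18 = 2.56.
Maximum integer Detection rating = 2 (gives RPN 36; D=3 would give 54 > 46).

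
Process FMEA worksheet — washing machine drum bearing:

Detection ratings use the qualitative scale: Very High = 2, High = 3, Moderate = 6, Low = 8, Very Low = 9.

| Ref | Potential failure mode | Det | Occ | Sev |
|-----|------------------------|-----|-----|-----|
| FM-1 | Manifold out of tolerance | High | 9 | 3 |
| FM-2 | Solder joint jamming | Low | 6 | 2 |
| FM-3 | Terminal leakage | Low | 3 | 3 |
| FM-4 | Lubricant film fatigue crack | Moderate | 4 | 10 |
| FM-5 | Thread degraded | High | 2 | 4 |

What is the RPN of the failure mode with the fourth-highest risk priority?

RPN = Severity × Occurrence × Detection:
  FM-1: 3 × 9 × 3 = 81
  FM-2: 2 × 6 × 8 = 96
  FM-3: 3 × 3 × 8 = 72
  FM-4: 10 × 4 × 6 = 240
  FM-5: 4 × 2 × 3 = 24
Sorted descending: 240, 96, 81, 72, 24.
The fourth-highest RPN is 72 (FM-3).

72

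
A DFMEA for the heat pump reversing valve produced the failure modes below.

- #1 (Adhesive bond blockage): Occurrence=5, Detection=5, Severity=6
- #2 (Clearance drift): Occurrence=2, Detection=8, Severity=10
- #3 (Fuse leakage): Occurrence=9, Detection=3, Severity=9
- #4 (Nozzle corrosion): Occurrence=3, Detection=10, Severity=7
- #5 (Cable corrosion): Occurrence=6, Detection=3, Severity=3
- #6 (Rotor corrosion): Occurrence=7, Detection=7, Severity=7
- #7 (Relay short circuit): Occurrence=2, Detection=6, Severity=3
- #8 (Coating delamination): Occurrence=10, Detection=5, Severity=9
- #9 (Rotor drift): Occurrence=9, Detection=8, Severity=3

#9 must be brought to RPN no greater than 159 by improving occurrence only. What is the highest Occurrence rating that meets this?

#9: S=3, O=9, D=8 → current RPN = 216.
Fixed product = 24. Need 24 × O ≤ 159, so O ≤ 159/24 = 6.62.
Maximum integer Occurrence rating = 6 (gives RPN 144; O=7 would give 168 > 159).

6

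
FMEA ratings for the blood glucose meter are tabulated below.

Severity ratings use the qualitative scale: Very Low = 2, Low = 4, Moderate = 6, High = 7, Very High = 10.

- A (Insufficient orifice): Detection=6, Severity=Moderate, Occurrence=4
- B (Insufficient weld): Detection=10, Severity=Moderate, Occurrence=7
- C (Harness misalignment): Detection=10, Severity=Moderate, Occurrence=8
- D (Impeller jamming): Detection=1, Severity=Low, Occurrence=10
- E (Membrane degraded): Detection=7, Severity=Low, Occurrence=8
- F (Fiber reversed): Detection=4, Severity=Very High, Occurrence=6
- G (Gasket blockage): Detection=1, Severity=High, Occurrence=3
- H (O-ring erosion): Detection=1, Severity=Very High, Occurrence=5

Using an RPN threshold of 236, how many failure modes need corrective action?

3

RPN = Severity × Occurrence × Detection:
  A: 6 × 4 × 6 = 144
  B: 6 × 7 × 10 = 420
  C: 6 × 8 × 10 = 480
  D: 4 × 10 × 1 = 40
  E: 4 × 8 × 7 = 224
  F: 10 × 6 × 4 = 240
  G: 7 × 3 × 1 = 21
  H: 10 × 5 × 1 = 50
Modes with RPN ≥ 236: B (420), C (480), F (240) → 3.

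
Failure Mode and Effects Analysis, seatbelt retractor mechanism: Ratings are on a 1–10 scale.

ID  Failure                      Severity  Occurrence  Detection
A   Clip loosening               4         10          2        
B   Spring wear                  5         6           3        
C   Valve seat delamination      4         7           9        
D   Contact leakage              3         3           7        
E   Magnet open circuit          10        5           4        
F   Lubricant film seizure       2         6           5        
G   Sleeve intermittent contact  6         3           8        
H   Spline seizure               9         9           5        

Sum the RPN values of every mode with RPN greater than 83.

RPN = Severity × Occurrence × Detection:
  A: 4 × 10 × 2 = 80
  B: 5 × 6 × 3 = 90
  C: 4 × 7 × 9 = 252
  D: 3 × 3 × 7 = 63
  E: 10 × 5 × 4 = 200
  F: 2 × 6 × 5 = 60
  G: 6 × 3 × 8 = 144
  H: 9 × 9 × 5 = 405
RPN > 83: B (90), C (252), E (200), G (144), H (405).
Sum: 90 + 252 + 200 + 144 + 405 = 1091.

1091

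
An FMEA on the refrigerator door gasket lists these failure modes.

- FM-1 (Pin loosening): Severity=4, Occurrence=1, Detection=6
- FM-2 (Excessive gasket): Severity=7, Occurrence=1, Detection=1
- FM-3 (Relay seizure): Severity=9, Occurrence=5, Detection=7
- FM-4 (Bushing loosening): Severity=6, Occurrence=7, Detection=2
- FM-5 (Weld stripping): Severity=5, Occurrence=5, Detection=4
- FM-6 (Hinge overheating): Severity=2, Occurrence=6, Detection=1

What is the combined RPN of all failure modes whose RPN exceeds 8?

RPN = Severity × Occurrence × Detection:
  FM-1: 4 × 1 × 6 = 24
  FM-2: 7 × 1 × 1 = 7
  FM-3: 9 × 5 × 7 = 315
  FM-4: 6 × 7 × 2 = 84
  FM-5: 5 × 5 × 4 = 100
  FM-6: 2 × 6 × 1 = 12
RPN > 8: FM-1 (24), FM-3 (315), FM-4 (84), FM-5 (100), FM-6 (12).
Sum: 24 + 315 + 84 + 100 + 12 = 535.

535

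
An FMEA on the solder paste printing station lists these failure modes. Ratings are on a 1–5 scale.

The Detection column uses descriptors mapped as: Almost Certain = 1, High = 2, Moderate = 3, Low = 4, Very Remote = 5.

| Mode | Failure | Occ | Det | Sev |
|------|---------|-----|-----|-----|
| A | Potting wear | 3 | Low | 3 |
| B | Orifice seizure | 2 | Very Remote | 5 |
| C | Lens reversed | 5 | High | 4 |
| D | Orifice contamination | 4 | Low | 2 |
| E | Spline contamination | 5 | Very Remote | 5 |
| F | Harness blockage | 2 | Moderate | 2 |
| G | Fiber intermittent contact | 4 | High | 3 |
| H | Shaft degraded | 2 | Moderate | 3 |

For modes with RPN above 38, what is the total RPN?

RPN = Severity × Occurrence × Detection:
  A: 3 × 3 × 4 = 36
  B: 5 × 2 × 5 = 50
  C: 4 × 5 × 2 = 40
  D: 2 × 4 × 4 = 32
  E: 5 × 5 × 5 = 125
  F: 2 × 2 × 3 = 12
  G: 3 × 4 × 2 = 24
  H: 3 × 2 × 3 = 18
RPN > 38: B (50), C (40), E (125).
Sum: 50 + 40 + 125 = 215.

215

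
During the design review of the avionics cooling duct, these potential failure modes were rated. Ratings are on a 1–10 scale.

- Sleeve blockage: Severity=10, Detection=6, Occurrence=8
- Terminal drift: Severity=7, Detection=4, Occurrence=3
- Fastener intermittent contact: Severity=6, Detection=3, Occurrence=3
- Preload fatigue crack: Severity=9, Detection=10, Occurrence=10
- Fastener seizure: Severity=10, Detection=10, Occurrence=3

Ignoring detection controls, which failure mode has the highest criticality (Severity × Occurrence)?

Preload fatigue crack

Criticality = Severity × Occurrence:
  Sleeve blockage: 10 × 8 = 80
  Terminal drift: 7 × 3 = 21
  Fastener intermittent contact: 6 × 3 = 18
  Preload fatigue crack: 9 × 10 = 90
  Fastener seizure: 10 × 3 = 30
Highest criticality is 90 → Preload fatigue crack.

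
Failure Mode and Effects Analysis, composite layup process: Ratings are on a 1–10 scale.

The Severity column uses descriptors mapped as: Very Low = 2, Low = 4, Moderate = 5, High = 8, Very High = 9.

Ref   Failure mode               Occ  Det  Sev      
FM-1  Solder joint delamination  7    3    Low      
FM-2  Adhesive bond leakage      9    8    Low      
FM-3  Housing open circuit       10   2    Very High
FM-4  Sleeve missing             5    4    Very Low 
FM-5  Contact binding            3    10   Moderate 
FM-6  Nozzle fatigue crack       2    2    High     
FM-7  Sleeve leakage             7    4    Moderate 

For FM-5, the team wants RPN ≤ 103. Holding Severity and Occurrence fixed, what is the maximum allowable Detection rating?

6

FM-5: S=5, O=3, D=10 → current RPN = 150.
Fixed product = 15. Need 15 × D ≤ 103, so D ≤ 103/15 = 6.87.
Maximum integer Detection rating = 6 (gives RPN 90; D=7 would give 105 > 103).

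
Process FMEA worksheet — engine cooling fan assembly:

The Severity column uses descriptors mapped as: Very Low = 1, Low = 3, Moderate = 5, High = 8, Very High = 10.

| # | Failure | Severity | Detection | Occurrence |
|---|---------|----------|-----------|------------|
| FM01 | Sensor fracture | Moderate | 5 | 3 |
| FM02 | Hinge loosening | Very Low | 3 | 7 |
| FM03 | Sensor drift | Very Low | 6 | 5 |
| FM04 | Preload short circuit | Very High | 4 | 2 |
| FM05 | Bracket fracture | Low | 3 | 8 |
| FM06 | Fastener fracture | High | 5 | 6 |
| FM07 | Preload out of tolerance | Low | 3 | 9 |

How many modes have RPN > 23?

RPN = Severity × Occurrence × Detection:
  FM01: 5 × 3 × 5 = 75
  FM02: 1 × 7 × 3 = 21
  FM03: 1 × 5 × 6 = 30
  FM04: 10 × 2 × 4 = 80
  FM05: 3 × 8 × 3 = 72
  FM06: 8 × 6 × 5 = 240
  FM07: 3 × 9 × 3 = 81
Modes with RPN > 23: FM01 (75), FM03 (30), FM04 (80), FM05 (72), FM06 (240), FM07 (81) → 6.

6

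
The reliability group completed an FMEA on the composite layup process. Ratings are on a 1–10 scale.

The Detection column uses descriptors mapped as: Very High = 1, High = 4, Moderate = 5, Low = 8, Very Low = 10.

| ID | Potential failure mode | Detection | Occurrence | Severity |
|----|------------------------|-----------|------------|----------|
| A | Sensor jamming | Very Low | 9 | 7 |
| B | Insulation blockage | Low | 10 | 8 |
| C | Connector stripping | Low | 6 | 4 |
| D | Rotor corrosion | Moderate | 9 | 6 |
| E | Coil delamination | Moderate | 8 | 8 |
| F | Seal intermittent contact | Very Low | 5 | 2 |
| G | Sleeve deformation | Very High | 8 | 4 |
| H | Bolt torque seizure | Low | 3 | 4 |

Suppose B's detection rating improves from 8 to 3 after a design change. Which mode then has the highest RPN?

RPN = Severity × Occurrence × Detection:
  A: 7 × 9 × 10 = 630
  B: 8 × 10 × 8 = 640
  C: 4 × 6 × 8 = 192
  D: 6 × 9 × 5 = 270
  E: 8 × 8 × 5 = 320
  F: 2 × 5 × 10 = 100
  G: 4 × 8 × 1 = 32
  H: 4 × 3 × 8 = 96
After action: B → 8 × 10 × 3 = 240.
Revised RPNs: A=630, E=320, D=270, B=240, C=192, F=100, H=96, G=32.
Highest is now A (630).

A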